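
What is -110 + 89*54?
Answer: 4696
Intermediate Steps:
-110 + 89*54 = -110 + 4806 = 4696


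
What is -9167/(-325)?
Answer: 9167/325 ≈ 28.206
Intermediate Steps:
-9167/(-325) = -9167*(-1)/325 = -1*(-9167/325) = 9167/325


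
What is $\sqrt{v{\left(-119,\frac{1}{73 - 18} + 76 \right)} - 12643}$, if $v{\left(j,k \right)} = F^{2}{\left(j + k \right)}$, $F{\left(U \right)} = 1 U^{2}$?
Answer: $\frac{\sqrt{31115596190141}}{3025} \approx 1844.0$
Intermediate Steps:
$F{\left(U \right)} = U^{2}$
$v{\left(j,k \right)} = \left(j + k\right)^{4}$ ($v{\left(j,k \right)} = \left(\left(j + k\right)^{2}\right)^{2} = \left(j + k\right)^{4}$)
$\sqrt{v{\left(-119,\frac{1}{73 - 18} + 76 \right)} - 12643} = \sqrt{\left(-119 + \left(\frac{1}{73 - 18} + 76\right)\right)^{4} - 12643} = \sqrt{\left(-119 + \left(\frac{1}{55} + 76\right)\right)^{4} - 12643} = \sqrt{\left(-119 + \frac{4181}{55}\right)^{4} - 12643} = \sqrt{\left(- \frac{2364}{55}\right)^{4} - 12643} = \sqrt{\frac{31231287542016}{9150625} - 12643} = \sqrt{\frac{31115596190141}{9150625}} = \frac{\sqrt{31115596190141}}{3025}$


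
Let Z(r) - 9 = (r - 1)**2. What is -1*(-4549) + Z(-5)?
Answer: 4594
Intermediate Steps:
Z(r) = 9 + (-1 + r)**2 (Z(r) = 9 + (r - 1)**2 = 9 + (-1 + r)**2)
-1*(-4549) + Z(-5) = -1*(-4549) + (9 + (-1 - 5)**2) = 4549 + (9 + (-6)**2) = 4549 + (9 + 36) = 4549 + 45 = 4594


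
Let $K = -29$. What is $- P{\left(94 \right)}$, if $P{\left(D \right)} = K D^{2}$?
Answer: $256244$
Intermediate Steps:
$P{\left(D \right)} = - 29 D^{2}$
$- P{\left(94 \right)} = - \left(-29\right) 94^{2} = - \left(-29\right) 8836 = \left(-1\right) \left(-256244\right) = 256244$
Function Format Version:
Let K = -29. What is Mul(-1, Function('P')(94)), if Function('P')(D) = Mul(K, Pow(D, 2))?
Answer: 256244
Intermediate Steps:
Function('P')(D) = Mul(-29, Pow(D, 2))
Mul(-1, Function('P')(94)) = Mul(-1, Mul(-29, Pow(94, 2))) = Mul(-1, Mul(-29, 8836)) = Mul(-1, -256244) = 256244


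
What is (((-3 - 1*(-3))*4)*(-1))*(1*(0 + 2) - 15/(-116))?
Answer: 0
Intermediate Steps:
(((-3 - 1*(-3))*4)*(-1))*(1*(0 + 2) - 15/(-116)) = (((-3 + 3)*4)*(-1))*(1*2 - 15*(-1/116)) = ((0*4)*(-1))*(2 + 15/116) = (0*(-1))*(247/116) = 0*(247/116) = 0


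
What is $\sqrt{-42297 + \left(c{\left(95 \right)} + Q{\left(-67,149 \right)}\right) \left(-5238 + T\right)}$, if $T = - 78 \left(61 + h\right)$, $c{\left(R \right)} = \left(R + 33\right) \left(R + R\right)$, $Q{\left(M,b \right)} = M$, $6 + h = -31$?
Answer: $7 i \sqrt{3520023} \approx 13133.0 i$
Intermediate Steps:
$h = -37$ ($h = -6 - 31 = -37$)
$c{\left(R \right)} = 2 R \left(33 + R\right)$ ($c{\left(R \right)} = \left(33 + R\right) 2 R = 2 R \left(33 + R\right)$)
$T = -1872$ ($T = - 78 \left(61 - 37\right) = \left(-78\right) 24 = -1872$)
$\sqrt{-42297 + \left(c{\left(95 \right)} + Q{\left(-67,149 \right)}\right) \left(-5238 + T\right)} = \sqrt{-42297 + \left(2 \cdot 95 \left(33 + 95\right) - 67\right) \left(-5238 - 1872\right)} = \sqrt{-42297 + \left(2 \cdot 95 \cdot 128 - 67\right) \left(-7110\right)} = \sqrt{-42297 + \left(24320 - 67\right) \left(-7110\right)} = \sqrt{-42297 + 24253 \left(-7110\right)} = \sqrt{-42297 - 172438830} = \sqrt{-172481127} = 7 i \sqrt{3520023}$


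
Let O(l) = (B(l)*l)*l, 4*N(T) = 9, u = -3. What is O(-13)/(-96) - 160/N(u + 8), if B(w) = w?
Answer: -13889/288 ≈ -48.226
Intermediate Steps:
N(T) = 9/4 (N(T) = (¼)*9 = 9/4)
O(l) = l³ (O(l) = (l*l)*l = l²*l = l³)
O(-13)/(-96) - 160/N(u + 8) = (-13)³/(-96) - 160/9/4 = -2197*(-1/96) - 160*4/9 = 2197/96 - 640/9 = -13889/288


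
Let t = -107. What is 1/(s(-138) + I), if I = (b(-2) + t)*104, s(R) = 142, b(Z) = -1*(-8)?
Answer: -1/10154 ≈ -9.8483e-5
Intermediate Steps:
b(Z) = 8
I = -10296 (I = (8 - 107)*104 = -99*104 = -10296)
1/(s(-138) + I) = 1/(142 - 10296) = 1/(-10154) = -1/10154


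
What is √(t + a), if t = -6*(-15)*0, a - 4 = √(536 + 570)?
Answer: √(4 + √1106) ≈ 6.1038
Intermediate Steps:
a = 4 + √1106 (a = 4 + √(536 + 570) = 4 + √1106 ≈ 37.257)
t = 0 (t = 90*0 = 0)
√(t + a) = √(0 + (4 + √1106)) = √(4 + √1106)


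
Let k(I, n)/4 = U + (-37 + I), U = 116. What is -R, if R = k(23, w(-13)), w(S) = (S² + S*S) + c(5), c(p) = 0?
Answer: -408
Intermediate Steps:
w(S) = 2*S² (w(S) = (S² + S*S) + 0 = (S² + S²) + 0 = 2*S² + 0 = 2*S²)
k(I, n) = 316 + 4*I (k(I, n) = 4*(116 + (-37 + I)) = 4*(79 + I) = 316 + 4*I)
R = 408 (R = 316 + 4*23 = 316 + 92 = 408)
-R = -1*408 = -408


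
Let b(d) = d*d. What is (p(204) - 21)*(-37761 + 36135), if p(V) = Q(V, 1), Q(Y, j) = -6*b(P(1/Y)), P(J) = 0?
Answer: 34146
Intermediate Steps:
b(d) = d²
Q(Y, j) = 0 (Q(Y, j) = -6*0² = -6*0 = 0)
p(V) = 0
(p(204) - 21)*(-37761 + 36135) = (0 - 21)*(-37761 + 36135) = -21*(-1626) = 34146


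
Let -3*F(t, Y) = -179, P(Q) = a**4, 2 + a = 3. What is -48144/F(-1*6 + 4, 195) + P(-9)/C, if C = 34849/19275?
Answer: -5029860543/6237971 ≈ -806.33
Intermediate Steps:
a = 1 (a = -2 + 3 = 1)
P(Q) = 1 (P(Q) = 1**4 = 1)
F(t, Y) = 179/3 (F(t, Y) = -1/3*(-179) = 179/3)
C = 34849/19275 (C = 34849*(1/19275) = 34849/19275 ≈ 1.8080)
-48144/F(-1*6 + 4, 195) + P(-9)/C = -48144/179/3 + 1/(34849/19275) = -48144*3/179 + 1*(19275/34849) = -144432/179 + 19275/34849 = -5029860543/6237971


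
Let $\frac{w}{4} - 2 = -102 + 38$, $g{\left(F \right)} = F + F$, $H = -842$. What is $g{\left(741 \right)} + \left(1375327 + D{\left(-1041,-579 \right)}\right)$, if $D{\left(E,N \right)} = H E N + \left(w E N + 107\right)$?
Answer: $-655608594$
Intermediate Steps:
$g{\left(F \right)} = 2 F$
$w = -248$ ($w = 8 + 4 \left(-102 + 38\right) = 8 + 4 \left(-64\right) = 8 - 256 = -248$)
$D{\left(E,N \right)} = 107 - 1090 E N$ ($D{\left(E,N \right)} = - 842 E N + \left(- 248 E N + 107\right) = - 842 E N - \left(-107 + 248 E N\right) = 107 - 1090 E N$)
$g{\left(741 \right)} + \left(1375327 + D{\left(-1041,-579 \right)}\right) = 2 \cdot 741 + \left(1375327 + \left(107 - \left(-1134690\right) \left(-579\right)\right)\right) = 1482 + \left(1375327 + \left(107 - 656985510\right)\right) = 1482 + \left(1375327 - 656985403\right) = 1482 - 655610076 = -655608594$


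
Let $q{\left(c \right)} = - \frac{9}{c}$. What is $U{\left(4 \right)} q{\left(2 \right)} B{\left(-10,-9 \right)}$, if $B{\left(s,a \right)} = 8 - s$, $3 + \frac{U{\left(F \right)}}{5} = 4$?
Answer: $-405$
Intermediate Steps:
$U{\left(F \right)} = 5$ ($U{\left(F \right)} = -15 + 5 \cdot 4 = -15 + 20 = 5$)
$U{\left(4 \right)} q{\left(2 \right)} B{\left(-10,-9 \right)} = 5 \left(- \frac{9}{2}\right) \left(8 - -10\right) = 5 \left(\left(-9\right) \frac{1}{2}\right) \left(8 + 10\right) = 5 \left(- \frac{9}{2}\right) 18 = \left(- \frac{45}{2}\right) 18 = -405$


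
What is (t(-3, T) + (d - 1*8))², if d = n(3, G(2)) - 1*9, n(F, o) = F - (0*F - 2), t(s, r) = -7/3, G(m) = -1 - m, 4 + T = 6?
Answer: 1849/9 ≈ 205.44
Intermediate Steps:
T = 2 (T = -4 + 6 = 2)
t(s, r) = -7/3 (t(s, r) = -7*⅓ = -7/3)
n(F, o) = 2 + F (n(F, o) = F - (0 - 2) = F - 1*(-2) = F + 2 = 2 + F)
d = -4 (d = (2 + 3) - 1*9 = 5 - 9 = -4)
(t(-3, T) + (d - 1*8))² = (-7/3 + (-4 - 1*8))² = (-7/3 + (-4 - 8))² = (-7/3 - 12)² = (-43/3)² = 1849/9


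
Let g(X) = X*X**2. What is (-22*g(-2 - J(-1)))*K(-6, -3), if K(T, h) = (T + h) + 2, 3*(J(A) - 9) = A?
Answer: -5046272/27 ≈ -1.8690e+5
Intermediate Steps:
J(A) = 9 + A/3
g(X) = X**3
K(T, h) = 2 + T + h
(-22*g(-2 - J(-1)))*K(-6, -3) = (-22*(-2 - (9 + (1/3)*(-1)))**3)*(2 - 6 - 3) = -22*(-2 - (9 - 1/3))**3*(-7) = -22*(-2 - 1*26/3)**3*(-7) = -22*(-2 - 26/3)**3*(-7) = -22*(-32/3)**3*(-7) = -22*(-32768/27)*(-7) = (720896/27)*(-7) = -5046272/27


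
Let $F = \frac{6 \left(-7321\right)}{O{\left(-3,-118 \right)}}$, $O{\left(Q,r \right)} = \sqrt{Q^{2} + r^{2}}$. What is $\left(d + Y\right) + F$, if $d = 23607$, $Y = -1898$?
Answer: $21709 - \frac{43926 \sqrt{13933}}{13933} \approx 21337.0$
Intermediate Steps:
$F = - \frac{43926 \sqrt{13933}}{13933}$ ($F = \frac{6 \left(-7321\right)}{\sqrt{\left(-3\right)^{2} + \left(-118\right)^{2}}} = - \frac{43926}{\sqrt{9 + 13924}} = - \frac{43926}{\sqrt{13933}} = - 43926 \frac{\sqrt{13933}}{13933} = - \frac{43926 \sqrt{13933}}{13933} \approx -372.13$)
$\left(d + Y\right) + F = \left(23607 - 1898\right) - \frac{43926 \sqrt{13933}}{13933} = 21709 - \frac{43926 \sqrt{13933}}{13933}$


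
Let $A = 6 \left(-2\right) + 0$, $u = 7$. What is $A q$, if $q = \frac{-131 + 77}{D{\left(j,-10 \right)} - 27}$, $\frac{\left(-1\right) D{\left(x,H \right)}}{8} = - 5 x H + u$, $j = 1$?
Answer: $- \frac{216}{161} \approx -1.3416$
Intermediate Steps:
$D{\left(x,H \right)} = -56 + 40 H x$ ($D{\left(x,H \right)} = - 8 \left(- 5 x H + 7\right) = - 8 \left(- 5 H x + 7\right) = - 8 \left(7 - 5 H x\right) = -56 + 40 H x$)
$q = \frac{18}{161}$ ($q = \frac{-131 + 77}{\left(-56 + 40 \left(-10\right) 1\right) - 27} = - \frac{54}{\left(-56 - 400\right) - 27} = - \frac{54}{-456 - 27} = - \frac{54}{-483} = \left(-54\right) \left(- \frac{1}{483}\right) = \frac{18}{161} \approx 0.1118$)
$A = -12$ ($A = -12 + 0 = -12$)
$A q = \left(-12\right) \frac{18}{161} = - \frac{216}{161}$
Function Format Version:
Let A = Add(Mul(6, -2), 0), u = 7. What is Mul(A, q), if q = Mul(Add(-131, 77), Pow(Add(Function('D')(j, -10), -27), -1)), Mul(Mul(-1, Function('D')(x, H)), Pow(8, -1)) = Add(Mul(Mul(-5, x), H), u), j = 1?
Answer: Rational(-216, 161) ≈ -1.3416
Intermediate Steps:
Function('D')(x, H) = Add(-56, Mul(40, H, x)) (Function('D')(x, H) = Mul(-8, Add(Mul(Mul(-5, x), H), 7)) = Mul(-8, Add(Mul(-5, H, x), 7)) = Mul(-8, Add(7, Mul(-5, H, x))) = Add(-56, Mul(40, H, x)))
q = Rational(18, 161) (q = Mul(Add(-131, 77), Pow(Add(Add(-56, Mul(40, -10, 1)), -27), -1)) = Mul(-54, Pow(Add(Add(-56, -400), -27), -1)) = Mul(-54, Pow(Add(-456, -27), -1)) = Mul(-54, Pow(-483, -1)) = Mul(-54, Rational(-1, 483)) = Rational(18, 161) ≈ 0.11180)
A = -12 (A = Add(-12, 0) = -12)
Mul(A, q) = Mul(-12, Rational(18, 161)) = Rational(-216, 161)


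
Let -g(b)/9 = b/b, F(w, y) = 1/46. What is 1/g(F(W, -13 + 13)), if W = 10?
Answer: -⅑ ≈ -0.11111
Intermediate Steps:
F(w, y) = 1/46
g(b) = -9 (g(b) = -9*b/b = -9*1 = -9)
1/g(F(W, -13 + 13)) = 1/(-9) = -⅑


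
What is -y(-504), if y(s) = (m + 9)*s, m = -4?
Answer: 2520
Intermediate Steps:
y(s) = 5*s (y(s) = (-4 + 9)*s = 5*s)
-y(-504) = -5*(-504) = -1*(-2520) = 2520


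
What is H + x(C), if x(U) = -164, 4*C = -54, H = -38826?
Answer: -38990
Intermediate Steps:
C = -27/2 (C = (¼)*(-54) = -27/2 ≈ -13.500)
H + x(C) = -38826 - 164 = -38990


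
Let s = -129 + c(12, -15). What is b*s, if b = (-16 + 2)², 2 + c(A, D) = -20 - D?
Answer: -26656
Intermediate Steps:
c(A, D) = -22 - D (c(A, D) = -2 + (-20 - D) = -22 - D)
b = 196 (b = (-14)² = 196)
s = -136 (s = -129 + (-22 - 1*(-15)) = -129 + (-22 + 15) = -129 - 7 = -136)
b*s = 196*(-136) = -26656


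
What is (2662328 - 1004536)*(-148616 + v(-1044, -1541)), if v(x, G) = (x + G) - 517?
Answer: -251516886656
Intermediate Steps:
v(x, G) = -517 + G + x (v(x, G) = (G + x) - 517 = -517 + G + x)
(2662328 - 1004536)*(-148616 + v(-1044, -1541)) = (2662328 - 1004536)*(-148616 + (-517 - 1541 - 1044)) = 1657792*(-148616 - 3102) = 1657792*(-151718) = -251516886656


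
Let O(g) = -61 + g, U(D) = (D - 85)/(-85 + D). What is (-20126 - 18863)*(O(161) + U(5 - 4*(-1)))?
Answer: -3937889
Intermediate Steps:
U(D) = 1 (U(D) = (-85 + D)/(-85 + D) = 1)
(-20126 - 18863)*(O(161) + U(5 - 4*(-1))) = (-20126 - 18863)*((-61 + 161) + 1) = -38989*(100 + 1) = -38989*101 = -3937889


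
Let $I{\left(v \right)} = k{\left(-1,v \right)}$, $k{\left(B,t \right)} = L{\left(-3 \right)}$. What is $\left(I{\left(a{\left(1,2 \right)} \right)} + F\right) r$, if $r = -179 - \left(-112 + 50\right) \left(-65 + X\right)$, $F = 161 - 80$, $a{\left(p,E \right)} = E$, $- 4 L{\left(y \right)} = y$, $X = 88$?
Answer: $\frac{407769}{4} \approx 1.0194 \cdot 10^{5}$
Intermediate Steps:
$L{\left(y \right)} = - \frac{y}{4}$
$k{\left(B,t \right)} = \frac{3}{4}$ ($k{\left(B,t \right)} = \left(- \frac{1}{4}\right) \left(-3\right) = \frac{3}{4}$)
$I{\left(v \right)} = \frac{3}{4}$
$F = 81$ ($F = 161 - 80 = 81$)
$r = 1247$ ($r = -179 - \left(-112 + 50\right) \left(-65 + 88\right) = -179 - \left(-62\right) 23 = -179 - -1426 = -179 + 1426 = 1247$)
$\left(I{\left(a{\left(1,2 \right)} \right)} + F\right) r = \left(\frac{3}{4} + 81\right) 1247 = \frac{327}{4} \cdot 1247 = \frac{407769}{4}$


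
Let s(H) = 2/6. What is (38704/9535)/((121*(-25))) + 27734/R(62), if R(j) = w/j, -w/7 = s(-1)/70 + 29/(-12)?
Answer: 2975784804362848/29218338875 ≈ 1.0185e+5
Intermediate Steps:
s(H) = ⅓ (s(H) = 2*(⅙) = ⅓)
w = 1013/60 (w = -7*((⅓)/70 + 29/(-12)) = -7*((⅓)*(1/70) + 29*(-1/12)) = -7*(1/210 - 29/12) = -7*(-1013/420) = 1013/60 ≈ 16.883)
R(j) = 1013/(60*j)
(38704/9535)/((121*(-25))) + 27734/R(62) = (38704/9535)/((121*(-25))) + 27734/(((1013/60)/62)) = (38704*(1/9535))/(-3025) + 27734/(((1013/60)*(1/62))) = (38704/9535)*(-1/3025) + 27734/(1013/3720) = -38704/28843375 + 27734*(3720/1013) = -38704/28843375 + 103170480/1013 = 2975784804362848/29218338875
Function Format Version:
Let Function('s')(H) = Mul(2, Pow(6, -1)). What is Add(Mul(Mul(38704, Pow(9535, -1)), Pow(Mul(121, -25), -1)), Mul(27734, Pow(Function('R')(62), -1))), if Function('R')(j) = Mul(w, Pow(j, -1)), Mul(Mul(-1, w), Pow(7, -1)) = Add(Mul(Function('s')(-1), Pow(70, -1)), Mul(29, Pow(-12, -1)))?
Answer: Rational(2975784804362848, 29218338875) ≈ 1.0185e+5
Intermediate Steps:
Function('s')(H) = Rational(1, 3) (Function('s')(H) = Mul(2, Rational(1, 6)) = Rational(1, 3))
w = Rational(1013, 60) (w = Mul(-7, Add(Mul(Rational(1, 3), Pow(70, -1)), Mul(29, Pow(-12, -1)))) = Mul(-7, Add(Mul(Rational(1, 3), Rational(1, 70)), Mul(29, Rational(-1, 12)))) = Mul(-7, Add(Rational(1, 210), Rational(-29, 12))) = Mul(-7, Rational(-1013, 420)) = Rational(1013, 60) ≈ 16.883)
Function('R')(j) = Mul(Rational(1013, 60), Pow(j, -1))
Add(Mul(Mul(38704, Pow(9535, -1)), Pow(Mul(121, -25), -1)), Mul(27734, Pow(Function('R')(62), -1))) = Add(Mul(Mul(38704, Pow(9535, -1)), Pow(Mul(121, -25), -1)), Mul(27734, Pow(Mul(Rational(1013, 60), Pow(62, -1)), -1))) = Add(Mul(Mul(38704, Rational(1, 9535)), Pow(-3025, -1)), Mul(27734, Pow(Mul(Rational(1013, 60), Rational(1, 62)), -1))) = Add(Mul(Rational(38704, 9535), Rational(-1, 3025)), Mul(27734, Pow(Rational(1013, 3720), -1))) = Add(Rational(-38704, 28843375), Mul(27734, Rational(3720, 1013))) = Add(Rational(-38704, 28843375), Rational(103170480, 1013)) = Rational(2975784804362848, 29218338875)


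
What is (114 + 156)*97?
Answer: 26190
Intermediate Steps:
(114 + 156)*97 = 270*97 = 26190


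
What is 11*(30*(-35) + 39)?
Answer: -11121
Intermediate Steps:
11*(30*(-35) + 39) = 11*(-1050 + 39) = 11*(-1011) = -11121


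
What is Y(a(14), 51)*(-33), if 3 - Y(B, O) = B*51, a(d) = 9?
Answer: 15048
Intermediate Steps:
Y(B, O) = 3 - 51*B (Y(B, O) = 3 - B*51 = 3 - 51*B)
Y(a(14), 51)*(-33) = (3 - 51*9)*(-33) = (3 - 459)*(-33) = -456*(-33) = 15048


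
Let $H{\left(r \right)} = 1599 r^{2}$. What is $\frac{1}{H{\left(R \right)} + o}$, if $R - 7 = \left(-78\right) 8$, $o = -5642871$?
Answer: $\frac{1}{603078840} \approx 1.6582 \cdot 10^{-9}$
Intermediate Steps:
$R = -617$ ($R = 7 - 624 = -617$)
$\frac{1}{H{\left(R \right)} + o} = \frac{1}{1599 \left(-617\right)^{2} - 5642871} = \frac{1}{1599 \cdot 380689 - 5642871} = \frac{1}{608721711 - 5642871} = \frac{1}{603078840}$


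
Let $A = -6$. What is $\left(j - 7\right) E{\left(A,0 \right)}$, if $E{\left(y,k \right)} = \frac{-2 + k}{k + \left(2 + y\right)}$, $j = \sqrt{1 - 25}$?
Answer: $- \frac{7}{2} + i \sqrt{6} \approx -3.5 + 2.4495 i$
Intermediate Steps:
$j = 2 i \sqrt{6}$ ($j = \sqrt{-24} = 2 i \sqrt{6} \approx 4.899 i$)
$E{\left(y,k \right)} = \frac{-2 + k}{2 + k + y}$
$\left(j - 7\right) E{\left(A,0 \right)} = \left(2 i \sqrt{6} - 7\right) \frac{-2 + 0}{2 + 0 - 6} = \left(-7 + 2 i \sqrt{6}\right) \frac{1}{-4} \left(-2\right) = \left(-7 + 2 i \sqrt{6}\right) \left(\left(- \frac{1}{4}\right) \left(-2\right)\right) = \left(-7 + 2 i \sqrt{6}\right) \frac{1}{2} = - \frac{7}{2} + i \sqrt{6}$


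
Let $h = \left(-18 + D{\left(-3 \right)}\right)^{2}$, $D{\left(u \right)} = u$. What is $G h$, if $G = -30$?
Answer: $-13230$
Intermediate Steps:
$h = 441$ ($h = \left(-18 - 3\right)^{2} = \left(-21\right)^{2} = 441$)
$G h = \left(-30\right) 441 = -13230$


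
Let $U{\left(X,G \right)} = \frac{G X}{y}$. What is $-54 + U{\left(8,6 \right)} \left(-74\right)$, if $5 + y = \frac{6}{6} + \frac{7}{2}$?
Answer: $7050$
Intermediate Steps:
$y = - \frac{1}{2}$ ($y = -5 + \left(\frac{6}{6} + \frac{7}{2}\right) = -5 + \left(6 \cdot \frac{1}{6} + 7 \cdot \frac{1}{2}\right) = -5 + \left(1 + \frac{7}{2}\right) = -5 + \frac{9}{2} = - \frac{1}{2} \approx -0.5$)
$U{\left(X,G \right)} = - 2 G X$ ($U{\left(X,G \right)} = \frac{G X}{- \frac{1}{2}} = G X \left(-2\right) = - 2 G X$)
$-54 + U{\left(8,6 \right)} \left(-74\right) = -54 + \left(-2\right) 6 \cdot 8 \left(-74\right) = -54 - -7104 = -54 + 7104 = 7050$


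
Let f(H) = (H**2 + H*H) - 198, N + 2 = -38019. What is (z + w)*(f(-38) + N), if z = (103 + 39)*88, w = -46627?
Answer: 1205882361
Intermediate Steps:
N = -38021 (N = -2 - 38019 = -38021)
f(H) = -198 + 2*H**2 (f(H) = (H**2 + H**2) - 198 = 2*H**2 - 198 = -198 + 2*H**2)
z = 12496 (z = 142*88 = 12496)
(z + w)*(f(-38) + N) = (12496 - 46627)*((-198 + 2*(-38)**2) - 38021) = -34131*((-198 + 2*1444) - 38021) = -34131*((-198 + 2888) - 38021) = -34131*(2690 - 38021) = -34131*(-35331) = 1205882361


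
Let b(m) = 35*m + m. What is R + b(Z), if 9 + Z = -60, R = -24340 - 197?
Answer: -27021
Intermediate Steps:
R = -24537
Z = -69 (Z = -9 - 60 = -69)
b(m) = 36*m
R + b(Z) = -24537 + 36*(-69) = -24537 - 2484 = -27021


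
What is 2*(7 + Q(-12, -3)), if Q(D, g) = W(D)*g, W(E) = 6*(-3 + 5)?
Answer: -58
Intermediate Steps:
W(E) = 12 (W(E) = 6*2 = 12)
Q(D, g) = 12*g
2*(7 + Q(-12, -3)) = 2*(7 + 12*(-3)) = 2*(7 - 36) = 2*(-29) = -58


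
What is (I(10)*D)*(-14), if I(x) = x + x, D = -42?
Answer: 11760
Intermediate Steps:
I(x) = 2*x
(I(10)*D)*(-14) = ((2*10)*(-42))*(-14) = (20*(-42))*(-14) = -840*(-14) = 11760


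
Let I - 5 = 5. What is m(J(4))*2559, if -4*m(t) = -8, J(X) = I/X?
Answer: 5118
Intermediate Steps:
I = 10 (I = 5 + 5 = 10)
J(X) = 10/X
m(t) = 2 (m(t) = -1/4*(-8) = 2)
m(J(4))*2559 = 2*2559 = 5118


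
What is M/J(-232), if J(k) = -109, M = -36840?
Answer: 36840/109 ≈ 337.98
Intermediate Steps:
M/J(-232) = -36840/(-109) = -36840*(-1/109) = 36840/109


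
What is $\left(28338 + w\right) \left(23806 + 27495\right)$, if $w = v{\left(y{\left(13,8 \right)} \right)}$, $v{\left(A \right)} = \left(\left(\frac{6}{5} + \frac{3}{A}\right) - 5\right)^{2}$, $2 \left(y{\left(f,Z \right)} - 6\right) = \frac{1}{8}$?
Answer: $\frac{342094339682359}{235225} \approx 1.4543 \cdot 10^{9}$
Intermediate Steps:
$y{\left(f,Z \right)} = \frac{97}{16}$ ($y{\left(f,Z \right)} = 6 + \frac{1}{2 \cdot 8} = 6 + \frac{1}{2} \cdot \frac{1}{8} = 6 + \frac{1}{16} = \frac{97}{16}$)
$v{\left(A \right)} = \left(- \frac{19}{5} + \frac{3}{A}\right)^{2}$ ($v{\left(A \right)} = \left(\left(6 \cdot \frac{1}{5} + \frac{3}{A}\right) - 5\right)^{2} = \left(\left(\frac{6}{5} + \frac{3}{A}\right) - 5\right)^{2} = \left(- \frac{19}{5} + \frac{3}{A}\right)^{2}$)
$w = \frac{2569609}{235225}$ ($w = \frac{\left(-15 + 19 \cdot \frac{97}{16}\right)^{2}}{25 \cdot \frac{9409}{256}} = \frac{1}{25} \cdot \frac{256}{9409} \left(-15 + \frac{1843}{16}\right)^{2} = \frac{1}{25} \cdot \frac{256}{9409} \left(\frac{1603}{16}\right)^{2} = \frac{1}{25} \cdot \frac{256}{9409} \cdot \frac{2569609}{256} = \frac{2569609}{235225} \approx 10.924$)
$\left(28338 + w\right) \left(23806 + 27495\right) = \left(28338 + \frac{2569609}{235225}\right) \left(23806 + 27495\right) = \frac{6668375659}{235225} \cdot 51301 = \frac{342094339682359}{235225}$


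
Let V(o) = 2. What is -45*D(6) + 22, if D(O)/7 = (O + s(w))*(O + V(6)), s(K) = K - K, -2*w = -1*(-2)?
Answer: -15098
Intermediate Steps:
w = -1 (w = -(-1)*(-2)/2 = -½*2 = -1)
s(K) = 0
D(O) = 7*O*(2 + O) (D(O) = 7*((O + 0)*(O + 2)) = 7*(O*(2 + O)) = 7*O*(2 + O))
-45*D(6) + 22 = -315*6*(2 + 6) + 22 = -315*6*8 + 22 = -45*336 + 22 = -15120 + 22 = -15098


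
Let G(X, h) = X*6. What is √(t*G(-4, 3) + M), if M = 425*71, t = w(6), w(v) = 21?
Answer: √29671 ≈ 172.25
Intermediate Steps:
t = 21
G(X, h) = 6*X
M = 30175
√(t*G(-4, 3) + M) = √(21*(6*(-4)) + 30175) = √(21*(-24) + 30175) = √(-504 + 30175) = √29671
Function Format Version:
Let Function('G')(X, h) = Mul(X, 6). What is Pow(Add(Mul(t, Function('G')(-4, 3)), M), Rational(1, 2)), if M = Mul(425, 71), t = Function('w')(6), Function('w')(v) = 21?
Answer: Pow(29671, Rational(1, 2)) ≈ 172.25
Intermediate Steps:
t = 21
Function('G')(X, h) = Mul(6, X)
M = 30175
Pow(Add(Mul(t, Function('G')(-4, 3)), M), Rational(1, 2)) = Pow(Add(Mul(21, Mul(6, -4)), 30175), Rational(1, 2)) = Pow(Add(Mul(21, -24), 30175), Rational(1, 2)) = Pow(Add(-504, 30175), Rational(1, 2)) = Pow(29671, Rational(1, 2))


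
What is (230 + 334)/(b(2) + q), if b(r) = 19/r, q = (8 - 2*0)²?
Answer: 376/49 ≈ 7.6735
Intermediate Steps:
q = 64 (q = (8 + 0)² = 8² = 64)
(230 + 334)/(b(2) + q) = (230 + 334)/(19/2 + 64) = 564/(19*(½) + 64) = 564/(19/2 + 64) = 564/(147/2) = 564*(2/147) = 376/49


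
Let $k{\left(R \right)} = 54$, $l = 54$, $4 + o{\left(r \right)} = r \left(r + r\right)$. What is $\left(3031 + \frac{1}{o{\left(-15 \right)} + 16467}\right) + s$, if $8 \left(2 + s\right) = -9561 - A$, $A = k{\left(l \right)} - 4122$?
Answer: $\frac{316932715}{135304} \approx 2342.4$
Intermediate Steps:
$o{\left(r \right)} = -4 + 2 r^{2}$ ($o{\left(r \right)} = -4 + r \left(r + r\right) = -4 + r 2 r = -4 + 2 r^{2}$)
$A = -4068$ ($A = 54 - 4122 = -4068$)
$s = - \frac{5509}{8}$ ($s = -2 + \frac{-9561 - -4068}{8} = -2 + \frac{-9561 + 4068}{8} = -2 + \frac{1}{8} \left(-5493\right) = -2 - \frac{5493}{8} = - \frac{5509}{8} \approx -688.63$)
$\left(3031 + \frac{1}{o{\left(-15 \right)} + 16467}\right) + s = \left(3031 + \frac{1}{\left(-4 + 2 \left(-15\right)^{2}\right) + 16467}\right) - \frac{5509}{8} = \left(3031 + \frac{1}{\left(-4 + 2 \cdot 225\right) + 16467}\right) - \frac{5509}{8} = \left(3031 + \frac{1}{\left(-4 + 450\right) + 16467}\right) - \frac{5509}{8} = \left(3031 + \frac{1}{446 + 16467}\right) - \frac{5509}{8} = \left(3031 + \frac{1}{16913}\right) - \frac{5509}{8} = \frac{51263304}{16913} - \frac{5509}{8} = \frac{316932715}{135304}$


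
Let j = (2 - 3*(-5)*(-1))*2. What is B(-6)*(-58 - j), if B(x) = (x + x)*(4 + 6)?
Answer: 3840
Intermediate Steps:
B(x) = 20*x (B(x) = (2*x)*10 = 20*x)
j = -26 (j = (2 + 15*(-1))*2 = (2 - 15)*2 = -13*2 = -26)
B(-6)*(-58 - j) = (20*(-6))*(-58 - 1*(-26)) = -120*(-58 + 26) = -120*(-32) = 3840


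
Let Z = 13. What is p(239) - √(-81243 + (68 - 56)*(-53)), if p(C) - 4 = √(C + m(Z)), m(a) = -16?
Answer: 4 + √223 - 7*I*√1671 ≈ 18.933 - 286.15*I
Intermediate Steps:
p(C) = 4 + √(-16 + C) (p(C) = 4 + √(C - 16) = 4 + √(-16 + C))
p(239) - √(-81243 + (68 - 56)*(-53)) = (4 + √(-16 + 239)) - √(-81243 + (68 - 56)*(-53)) = (4 + √223) - √(-81243 + 12*(-53)) = (4 + √223) - √(-81243 - 636) = (4 + √223) - √(-81879) = (4 + √223) - 7*I*√1671 = 4 + √223 - 7*I*√1671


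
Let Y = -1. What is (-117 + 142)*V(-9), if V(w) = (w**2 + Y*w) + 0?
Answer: 2250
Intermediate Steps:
V(w) = w**2 - w (V(w) = (w**2 - w) + 0 = w**2 - w)
(-117 + 142)*V(-9) = (-117 + 142)*(-9*(-1 - 9)) = 25*(-9*(-10)) = 25*90 = 2250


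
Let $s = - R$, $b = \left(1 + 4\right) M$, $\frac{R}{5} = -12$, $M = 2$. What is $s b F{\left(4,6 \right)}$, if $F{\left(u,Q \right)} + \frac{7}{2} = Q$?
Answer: $1500$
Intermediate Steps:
$R = -60$ ($R = 5 \left(-12\right) = -60$)
$F{\left(u,Q \right)} = - \frac{7}{2} + Q$
$b = 10$ ($b = \left(1 + 4\right) 2 = 5 \cdot 2 = 10$)
$s = 60$ ($s = \left(-1\right) \left(-60\right) = 60$)
$s b F{\left(4,6 \right)} = 60 \cdot 10 \left(- \frac{7}{2} + 6\right) = 600 \cdot \frac{5}{2} = 1500$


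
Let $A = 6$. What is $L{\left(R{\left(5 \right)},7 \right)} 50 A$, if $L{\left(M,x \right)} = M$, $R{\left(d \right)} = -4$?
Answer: $-1200$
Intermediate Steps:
$L{\left(R{\left(5 \right)},7 \right)} 50 A = \left(-4\right) 50 \cdot 6 = \left(-200\right) 6 = -1200$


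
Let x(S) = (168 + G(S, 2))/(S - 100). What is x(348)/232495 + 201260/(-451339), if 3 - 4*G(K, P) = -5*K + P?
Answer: -46416519069393/104094588318560 ≈ -0.44591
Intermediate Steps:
G(K, P) = 3/4 - P/4 + 5*K/4 (G(K, P) = 3/4 - (-5*K + P)/4 = 3/4 - (P - 5*K)/4 = 3/4 + (-P/4 + 5*K/4) = 3/4 - P/4 + 5*K/4)
x(S) = (673/4 + 5*S/4)/(-100 + S) (x(S) = (168 + (3/4 - 1/4*2 + 5*S/4))/(S - 100) = (168 + (3/4 - 1/2 + 5*S/4))/(-100 + S) = (168 + (1/4 + 5*S/4))/(-100 + S) = (673/4 + 5*S/4)/(-100 + S))
x(348)/232495 + 201260/(-451339) = ((673 + 5*348)/(4*(-100 + 348)))/232495 + 201260/(-451339) = ((1/4)*(673 + 1740)/248)*(1/232495) + 201260*(-1/451339) = ((1/4)*(1/248)*2413)*(1/232495) - 201260/451339 = (2413/992)*(1/232495) - 201260/451339 = 2413/230635040 - 201260/451339 = -46416519069393/104094588318560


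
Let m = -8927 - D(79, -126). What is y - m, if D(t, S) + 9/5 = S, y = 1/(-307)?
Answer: 13506767/1535 ≈ 8799.2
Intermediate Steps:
y = -1/307 ≈ -0.0032573
D(t, S) = -9/5 + S
m = -43996/5 (m = -8927 - (-9/5 - 126) = -8927 - 1*(-639/5) = -8927 + 639/5 = -43996/5 ≈ -8799.2)
y - m = -1/307 - 1*(-43996/5) = -1/307 + 43996/5 = 13506767/1535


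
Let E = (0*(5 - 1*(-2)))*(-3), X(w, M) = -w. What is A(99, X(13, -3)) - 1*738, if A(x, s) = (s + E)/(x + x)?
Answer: -146137/198 ≈ -738.07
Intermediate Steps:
E = 0 (E = (0*(5 + 2))*(-3) = (0*7)*(-3) = 0*(-3) = 0)
A(x, s) = s/(2*x) (A(x, s) = (s + 0)/(x + x) = s/((2*x)) = s*(1/(2*x)) = s/(2*x))
A(99, X(13, -3)) - 1*738 = (½)*(-1*13)/99 - 1*738 = (½)*(-13)*(1/99) - 738 = -13/198 - 738 = -146137/198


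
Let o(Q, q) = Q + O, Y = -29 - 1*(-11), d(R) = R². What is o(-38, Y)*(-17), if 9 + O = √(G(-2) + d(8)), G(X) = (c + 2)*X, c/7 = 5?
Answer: 799 - 17*I*√10 ≈ 799.0 - 53.759*I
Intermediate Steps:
c = 35 (c = 7*5 = 35)
G(X) = 37*X (G(X) = (35 + 2)*X = 37*X)
Y = -18 (Y = -29 + 11 = -18)
O = -9 + I*√10 (O = -9 + √(37*(-2) + 8²) = -9 + √(-74 + 64) = -9 + √(-10) = -9 + I*√10 ≈ -9.0 + 3.1623*I)
o(Q, q) = -9 + Q + I*√10 (o(Q, q) = Q + (-9 + I*√10) = -9 + Q + I*√10)
o(-38, Y)*(-17) = (-9 - 38 + I*√10)*(-17) = (-47 + I*√10)*(-17) = 799 - 17*I*√10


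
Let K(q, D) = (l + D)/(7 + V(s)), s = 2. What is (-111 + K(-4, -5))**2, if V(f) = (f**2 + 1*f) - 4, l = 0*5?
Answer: 1008016/81 ≈ 12445.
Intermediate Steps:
l = 0
V(f) = -4 + f + f**2 (V(f) = (f**2 + f) - 4 = (f + f**2) - 4 = -4 + f + f**2)
K(q, D) = D/9 (K(q, D) = (0 + D)/(7 + (-4 + 2 + 2**2)) = D/(7 + (-4 + 2 + 4)) = D/(7 + 2) = D/9)
(-111 + K(-4, -5))**2 = (-111 + (1/9)*(-5))**2 = (-111 - 5/9)**2 = (-1004/9)**2 = 1008016/81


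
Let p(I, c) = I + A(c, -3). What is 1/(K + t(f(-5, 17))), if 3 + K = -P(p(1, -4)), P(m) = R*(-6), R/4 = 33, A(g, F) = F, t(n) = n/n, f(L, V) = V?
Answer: 1/790 ≈ 0.0012658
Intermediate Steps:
t(n) = 1
R = 132 (R = 4*33 = 132)
p(I, c) = -3 + I (p(I, c) = I - 3 = -3 + I)
P(m) = -792 (P(m) = 132*(-6) = -792)
K = 789 (K = -3 - 1*(-792) = -3 + 792 = 789)
1/(K + t(f(-5, 17))) = 1/(789 + 1) = 1/790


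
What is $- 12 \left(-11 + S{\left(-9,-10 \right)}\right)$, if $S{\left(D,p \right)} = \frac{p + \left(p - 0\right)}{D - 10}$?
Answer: $\frac{2268}{19} \approx 119.37$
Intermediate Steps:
$S{\left(D,p \right)} = \frac{2 p}{-10 + D}$ ($S{\left(D,p \right)} = \frac{p + \left(p + 0\right)}{-10 + D} = \frac{p + p}{-10 + D} = \frac{2 p}{-10 + D}$)
$- 12 \left(-11 + S{\left(-9,-10 \right)}\right) = - 12 \left(-11 + 2 \left(-10\right) \frac{1}{-10 - 9}\right) = - 12 \left(-11 + 2 \left(-10\right) \frac{1}{-19}\right) = - 12 \left(-11 + 2 \left(-10\right) \left(- \frac{1}{19}\right)\right) = - 12 \left(-11 + \frac{20}{19}\right) = \left(-12\right) \left(- \frac{189}{19}\right) = \frac{2268}{19}$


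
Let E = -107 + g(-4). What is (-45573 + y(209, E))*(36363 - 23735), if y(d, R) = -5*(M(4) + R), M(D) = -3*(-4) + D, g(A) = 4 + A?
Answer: -569750104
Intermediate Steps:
M(D) = 12 + D
E = -107 (E = -107 + (4 - 4) = -107 + 0 = -107)
y(d, R) = -80 - 5*R (y(d, R) = -5*((12 + 4) + R) = -5*(16 + R) = -80 - 5*R)
(-45573 + y(209, E))*(36363 - 23735) = (-45573 + (-80 - 5*(-107)))*(36363 - 23735) = (-45573 + (-80 + 535))*12628 = (-45573 + 455)*12628 = -45118*12628 = -569750104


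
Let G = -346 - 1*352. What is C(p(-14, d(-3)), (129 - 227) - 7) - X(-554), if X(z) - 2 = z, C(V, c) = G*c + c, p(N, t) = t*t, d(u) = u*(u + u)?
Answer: 73737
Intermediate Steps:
G = -698 (G = -346 - 352 = -698)
d(u) = 2*u² (d(u) = u*(2*u) = 2*u²)
p(N, t) = t²
C(V, c) = -697*c (C(V, c) = -698*c + c = -697*c)
X(z) = 2 + z
C(p(-14, d(-3)), (129 - 227) - 7) - X(-554) = -697*((129 - 227) - 7) - (2 - 554) = -697*(-98 - 7) - 1*(-552) = -697*(-105) + 552 = 73185 + 552 = 73737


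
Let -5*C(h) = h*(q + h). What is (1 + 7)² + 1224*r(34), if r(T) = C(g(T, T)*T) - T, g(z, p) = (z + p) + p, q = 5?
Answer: -14742509296/5 ≈ -2.9485e+9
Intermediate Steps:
g(z, p) = z + 2*p (g(z, p) = (p + z) + p = z + 2*p)
C(h) = -h*(5 + h)/5
r(T) = -T - 3*T²*(5 + 3*T²)/5 (r(T) = -(T + 2*T)*T*(5 + (T + 2*T)*T)/5 - T = -(3*T)*T*(5 + (3*T)*T)/5 - T = -3*T²*(5 + 3*T²)/5 - T = -T - 3*T²*(5 + 3*T²)/5)
(1 + 7)² + 1224*r(34) = (1 + 7)² + 1224*((⅕)*34*(-5 - 15*34 - 9*34³)) = 8² + 1224*((⅕)*34*(-5 - 510 - 9*39304)) = 64 + 1224*((⅕)*34*(-5 - 510 - 353736)) = 64 + 1224*((⅕)*34*(-354251)) = 64 + 1224*(-12044534/5) = 64 - 14742509616/5 = -14742509296/5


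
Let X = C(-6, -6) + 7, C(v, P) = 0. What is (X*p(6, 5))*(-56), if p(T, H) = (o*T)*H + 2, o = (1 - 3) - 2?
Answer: 46256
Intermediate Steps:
o = -4 (o = -2 - 2 = -4)
X = 7 (X = 0 + 7 = 7)
p(T, H) = 2 - 4*H*T (p(T, H) = (-4*T)*H + 2 = -4*H*T + 2 = 2 - 4*H*T)
(X*p(6, 5))*(-56) = (7*(2 - 4*5*6))*(-56) = (7*(2 - 120))*(-56) = (7*(-118))*(-56) = -826*(-56) = 46256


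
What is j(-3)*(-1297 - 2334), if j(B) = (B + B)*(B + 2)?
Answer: -21786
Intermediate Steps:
j(B) = 2*B*(2 + B) (j(B) = (2*B)*(2 + B) = 2*B*(2 + B))
j(-3)*(-1297 - 2334) = (2*(-3)*(2 - 3))*(-1297 - 2334) = (2*(-3)*(-1))*(-3631) = 6*(-3631) = -21786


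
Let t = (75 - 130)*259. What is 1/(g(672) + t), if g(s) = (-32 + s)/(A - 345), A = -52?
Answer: -397/5655905 ≈ -7.0192e-5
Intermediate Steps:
t = -14245 (t = -55*259 = -14245)
g(s) = 32/397 - s/397 (g(s) = (-32 + s)/(-52 - 345) = (-32 + s)/(-397) = (-32 + s)*(-1/397) = 32/397 - s/397)
1/(g(672) + t) = 1/((32/397 - 1/397*672) - 14245) = 1/((32/397 - 672/397) - 14245) = 1/(-640/397 - 14245) = 1/(-5655905/397) = -397/5655905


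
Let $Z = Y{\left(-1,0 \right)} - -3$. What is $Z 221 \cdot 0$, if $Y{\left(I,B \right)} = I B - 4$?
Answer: $0$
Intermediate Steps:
$Y{\left(I,B \right)} = -4 + B I$ ($Y{\left(I,B \right)} = B I - 4 = -4 + B I$)
$Z = -1$ ($Z = \left(-4 + 0 \left(-1\right)\right) - -3 = \left(-4 + 0\right) + 3 = -4 + 3 = -1$)
$Z 221 \cdot 0 = - 221 \cdot 0 = \left(-1\right) 0 = 0$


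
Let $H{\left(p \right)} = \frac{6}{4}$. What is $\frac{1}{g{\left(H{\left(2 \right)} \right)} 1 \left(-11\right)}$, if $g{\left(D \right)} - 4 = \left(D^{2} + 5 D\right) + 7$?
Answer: $- \frac{4}{913} \approx -0.0043812$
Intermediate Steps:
$H{\left(p \right)} = \frac{3}{2}$ ($H{\left(p \right)} = 6 \cdot \frac{1}{4} = \frac{3}{2}$)
$g{\left(D \right)} = 11 + D^{2} + 5 D$ ($g{\left(D \right)} = 4 + \left(\left(D^{2} + 5 D\right) + 7\right) = 4 + \left(7 + D^{2} + 5 D\right) = 11 + D^{2} + 5 D$)
$\frac{1}{g{\left(H{\left(2 \right)} \right)} 1 \left(-11\right)} = \frac{1}{\left(11 + \left(\frac{3}{2}\right)^{2} + 5 \cdot \frac{3}{2}\right) 1 \left(-11\right)} = \frac{1}{\left(11 + \frac{9}{4} + \frac{15}{2}\right) 1 \left(-11\right)} = \frac{1}{\frac{83}{4} \cdot 1 \left(-11\right)} = \frac{1}{\frac{83}{4} \left(-11\right)} = \frac{1}{- \frac{913}{4}} = - \frac{4}{913}$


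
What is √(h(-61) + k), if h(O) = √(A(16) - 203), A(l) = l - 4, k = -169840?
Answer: √(-169840 + I*√191) ≈ 0.017 + 412.12*I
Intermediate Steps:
A(l) = -4 + l
h(O) = I*√191 (h(O) = √((-4 + 16) - 203) = √(12 - 203) = √(-191) = I*√191)
√(h(-61) + k) = √(I*√191 - 169840) = √(-169840 + I*√191)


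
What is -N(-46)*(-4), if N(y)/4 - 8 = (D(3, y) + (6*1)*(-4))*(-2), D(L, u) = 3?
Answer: 800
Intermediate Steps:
N(y) = 200 (N(y) = 32 + 4*((3 + (6*1)*(-4))*(-2)) = 32 + 4*((3 + 6*(-4))*(-2)) = 32 + 4*((3 - 24)*(-2)) = 32 + 4*(-21*(-2)) = 32 + 4*42 = 32 + 168 = 200)
-N(-46)*(-4) = -200*(-4) = -1*(-800) = 800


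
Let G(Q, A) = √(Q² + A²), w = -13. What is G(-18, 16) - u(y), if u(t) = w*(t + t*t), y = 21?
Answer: 6006 + 2*√145 ≈ 6030.1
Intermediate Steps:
u(t) = -13*t - 13*t² (u(t) = -13*(t + t*t) = -13*(t + t²) = -13*t - 13*t²)
G(Q, A) = √(A² + Q²)
G(-18, 16) - u(y) = √(16² + (-18)²) - (-13)*21*(1 + 21) = √(256 + 324) - (-13)*21*22 = √580 - 1*(-6006) = 2*√145 + 6006 = 6006 + 2*√145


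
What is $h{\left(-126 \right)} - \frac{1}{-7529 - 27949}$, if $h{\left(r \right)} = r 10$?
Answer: $- \frac{44702279}{35478} \approx -1260.0$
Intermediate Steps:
$h{\left(r \right)} = 10 r$
$h{\left(-126 \right)} - \frac{1}{-7529 - 27949} = 10 \left(-126\right) - \frac{1}{-7529 - 27949} = -1260 - \frac{1}{-35478} = -1260 - - \frac{1}{35478} = -1260 + \frac{1}{35478} = - \frac{44702279}{35478}$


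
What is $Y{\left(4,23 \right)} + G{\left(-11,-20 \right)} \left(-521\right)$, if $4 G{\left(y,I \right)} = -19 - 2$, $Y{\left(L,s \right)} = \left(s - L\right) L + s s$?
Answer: $\frac{13361}{4} \approx 3340.3$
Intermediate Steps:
$Y{\left(L,s \right)} = s^{2} + L \left(s - L\right)$ ($Y{\left(L,s \right)} = L \left(s - L\right) + s^{2} = s^{2} + L \left(s - L\right)$)
$G{\left(y,I \right)} = - \frac{21}{4}$ ($G{\left(y,I \right)} = \frac{-19 - 2}{4} = \frac{1}{4} \left(-21\right) = - \frac{21}{4}$)
$Y{\left(4,23 \right)} + G{\left(-11,-20 \right)} \left(-521\right) = \left(23^{2} - 4^{2} + 4 \cdot 23\right) - - \frac{10941}{4} = \left(529 - 16 + 92\right) + \frac{10941}{4} = 605 + \frac{10941}{4} = \frac{13361}{4}$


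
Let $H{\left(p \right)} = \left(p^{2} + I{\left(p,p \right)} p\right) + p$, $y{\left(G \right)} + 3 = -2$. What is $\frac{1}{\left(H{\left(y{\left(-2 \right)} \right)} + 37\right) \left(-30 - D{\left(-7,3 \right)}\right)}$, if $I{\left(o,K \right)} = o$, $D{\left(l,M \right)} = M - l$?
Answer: $- \frac{1}{3280} \approx -0.00030488$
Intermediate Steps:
$y{\left(G \right)} = -5$ ($y{\left(G \right)} = -3 - 2 = -5$)
$H{\left(p \right)} = p + 2 p^{2}$ ($H{\left(p \right)} = \left(p^{2} + p p\right) + p = \left(p^{2} + p^{2}\right) + p = 2 p^{2} + p = p + 2 p^{2}$)
$\frac{1}{\left(H{\left(y{\left(-2 \right)} \right)} + 37\right) \left(-30 - D{\left(-7,3 \right)}\right)} = \frac{1}{\left(- 5 \left(1 + 2 \left(-5\right)\right) + 37\right) \left(-30 - \left(3 - -7\right)\right)} = \frac{1}{\left(- 5 \left(1 - 10\right) + 37\right) \left(-30 - \left(3 + 7\right)\right)} = \frac{1}{\left(\left(-5\right) \left(-9\right) + 37\right) \left(-30 - 10\right)} = \frac{1}{\left(45 + 37\right) \left(-30 - 10\right)} = \frac{1}{82 \left(-40\right)} = \frac{1}{-3280} = - \frac{1}{3280}$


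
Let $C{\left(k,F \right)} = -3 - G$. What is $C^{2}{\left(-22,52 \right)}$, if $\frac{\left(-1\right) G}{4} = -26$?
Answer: $11449$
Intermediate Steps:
$G = 104$ ($G = \left(-4\right) \left(-26\right) = 104$)
$C{\left(k,F \right)} = -107$ ($C{\left(k,F \right)} = -3 - 104 = -107$)
$C^{2}{\left(-22,52 \right)} = \left(-107\right)^{2} = 11449$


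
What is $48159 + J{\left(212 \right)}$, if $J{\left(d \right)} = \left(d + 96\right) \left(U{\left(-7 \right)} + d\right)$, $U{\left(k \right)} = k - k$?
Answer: $113455$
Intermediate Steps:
$U{\left(k \right)} = 0$
$J{\left(d \right)} = d \left(96 + d\right)$ ($J{\left(d \right)} = \left(d + 96\right) \left(0 + d\right) = \left(96 + d\right) d = d \left(96 + d\right)$)
$48159 + J{\left(212 \right)} = 48159 + 212 \left(96 + 212\right) = 48159 + 212 \cdot 308 = 48159 + 65296 = 113455$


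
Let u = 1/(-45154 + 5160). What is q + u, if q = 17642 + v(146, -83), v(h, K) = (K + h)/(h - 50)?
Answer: 11289606289/639904 ≈ 17643.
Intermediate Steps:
v(h, K) = (K + h)/(-50 + h)
u = -1/39994 (u = 1/(-39994) = -1/39994 ≈ -2.5004e-5)
q = 564565/32 (q = 17642 + (-83 + 146)/(-50 + 146) = 17642 + 63/96 = 17642 + (1/96)*63 = 17642 + 21/32 = 564565/32 ≈ 17643.)
q + u = 564565/32 - 1/39994 = 11289606289/639904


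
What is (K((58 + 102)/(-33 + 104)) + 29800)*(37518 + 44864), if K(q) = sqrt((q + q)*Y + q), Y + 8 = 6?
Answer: 2454983600 + 329528*I*sqrt(2130)/71 ≈ 2.455e+9 + 2.142e+5*I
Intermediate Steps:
Y = -2 (Y = -8 + 6 = -2)
K(q) = sqrt(3)*sqrt(-q) (K(q) = sqrt((q + q)*(-2) + q) = sqrt((2*q)*(-2) + q) = sqrt(-4*q + q) = sqrt(-3*q) = sqrt(3)*sqrt(-q))
(K((58 + 102)/(-33 + 104)) + 29800)*(37518 + 44864) = (sqrt(3)*sqrt(-(58 + 102)/(-33 + 104)) + 29800)*(37518 + 44864) = (sqrt(3)*sqrt(-160/71) + 29800)*82382 = (sqrt(3)*(4*I*sqrt(710)/71) + 29800)*82382 = (4*I*sqrt(2130)/71 + 29800)*82382 = (29800 + 4*I*sqrt(2130)/71)*82382 = 2454983600 + 329528*I*sqrt(2130)/71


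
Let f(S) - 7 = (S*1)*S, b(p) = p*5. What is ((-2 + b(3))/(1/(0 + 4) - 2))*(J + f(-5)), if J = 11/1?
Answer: -2236/7 ≈ -319.43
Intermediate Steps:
b(p) = 5*p
J = 11 (J = 11*1 = 11)
f(S) = 7 + S**2 (f(S) = 7 + (S*1)*S = 7 + S*S = 7 + S**2)
((-2 + b(3))/(1/(0 + 4) - 2))*(J + f(-5)) = ((-2 + 5*3)/(1/(0 + 4) - 2))*(11 + (7 + (-5)**2)) = ((-2 + 15)/(1/4 - 2))*(11 + (7 + 25)) = (13/(1/4 - 2))*(11 + 32) = (13/(-7/4))*43 = (13*(-4/7))*43 = -52/7*43 = -2236/7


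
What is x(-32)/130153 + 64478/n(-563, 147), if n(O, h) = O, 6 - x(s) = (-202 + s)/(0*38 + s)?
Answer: -134272093967/1172418224 ≈ -114.53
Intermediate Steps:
x(s) = 6 - (-202 + s)/s (x(s) = 6 - (-202 + s)/(0*38 + s) = 6 - (-202 + s)/(0 + s) = 6 - (-202 + s)/s)
x(-32)/130153 + 64478/n(-563, 147) = (5 + 202/(-32))/130153 + 64478/(-563) = (5 + 202*(-1/32))*(1/130153) + 64478*(-1/563) = (5 - 101/16)*(1/130153) - 64478/563 = -21/16*1/130153 - 64478/563 = -21/2082448 - 64478/563 = -134272093967/1172418224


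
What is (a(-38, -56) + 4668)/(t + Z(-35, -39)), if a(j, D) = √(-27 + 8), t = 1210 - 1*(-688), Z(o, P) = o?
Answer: 1556/621 + I*√19/1863 ≈ 2.5056 + 0.0023397*I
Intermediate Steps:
t = 1898 (t = 1210 + 688 = 1898)
a(j, D) = I*√19 (a(j, D) = √(-19) = I*√19)
(a(-38, -56) + 4668)/(t + Z(-35, -39)) = (I*√19 + 4668)/(1898 - 35) = (4668 + I*√19)/1863 = (4668 + I*√19)*(1/1863) = 1556/621 + I*√19/1863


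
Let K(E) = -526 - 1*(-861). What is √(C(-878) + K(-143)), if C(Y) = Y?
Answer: I*√543 ≈ 23.302*I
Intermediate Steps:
K(E) = 335 (K(E) = -526 + 861 = 335)
√(C(-878) + K(-143)) = √(-878 + 335) = √(-543) = I*√543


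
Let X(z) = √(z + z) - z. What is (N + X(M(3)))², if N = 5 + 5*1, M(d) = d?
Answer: (7 + √6)² ≈ 89.293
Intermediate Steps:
N = 10 (N = 5 + 5 = 10)
X(z) = -z + √2*√z (X(z) = √(2*z) - z = √2*√z - z = -z + √2*√z)
(N + X(M(3)))² = (10 + (-1*3 + √2*√3))² = (10 + (-3 + √6))² = (7 + √6)²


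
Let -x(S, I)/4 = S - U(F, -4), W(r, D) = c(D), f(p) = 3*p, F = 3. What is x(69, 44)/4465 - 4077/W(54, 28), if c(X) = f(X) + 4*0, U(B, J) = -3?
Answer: -6075999/125020 ≈ -48.600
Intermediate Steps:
c(X) = 3*X (c(X) = 3*X + 4*0 = 3*X + 0 = 3*X)
W(r, D) = 3*D
x(S, I) = -12 - 4*S (x(S, I) = -4*(S - 1*(-3)) = -4*(S + 3) = -4*(3 + S) = -12 - 4*S)
x(69, 44)/4465 - 4077/W(54, 28) = (-12 - 4*69)/4465 - 4077/(3*28) = (-12 - 276)*(1/4465) - 4077/84 = -288*1/4465 - 4077*1/84 = -288/4465 - 1359/28 = -6075999/125020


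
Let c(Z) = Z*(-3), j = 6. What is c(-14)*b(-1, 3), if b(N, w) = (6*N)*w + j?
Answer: -504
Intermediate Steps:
c(Z) = -3*Z
b(N, w) = 6 + 6*N*w (b(N, w) = (6*N)*w + 6 = 6*N*w + 6 = 6 + 6*N*w)
c(-14)*b(-1, 3) = (-3*(-14))*(6 + 6*(-1)*3) = 42*(6 - 18) = 42*(-12) = -504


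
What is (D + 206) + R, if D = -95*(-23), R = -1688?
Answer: 703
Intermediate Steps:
D = 2185
(D + 206) + R = (2185 + 206) - 1688 = 2391 - 1688 = 703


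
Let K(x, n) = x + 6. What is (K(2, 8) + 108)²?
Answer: 13456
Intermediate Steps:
K(x, n) = 6 + x
(K(2, 8) + 108)² = ((6 + 2) + 108)² = (8 + 108)² = 116² = 13456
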